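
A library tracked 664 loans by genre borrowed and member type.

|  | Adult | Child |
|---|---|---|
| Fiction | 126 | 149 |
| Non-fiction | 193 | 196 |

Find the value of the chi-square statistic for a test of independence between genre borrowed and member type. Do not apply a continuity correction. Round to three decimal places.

Row totals: 275, 389. Column totals: 319, 345. Grand total N = 664.
Expected counts (row total × column total / N):
  Fiction, Adult: 275×319/664 = 132.1160
  Fiction, Child: 275×345/664 = 142.8840
  Non-fiction, Adult: 389×319/664 = 186.8840
  Non-fiction, Child: 389×345/664 = 202.1160
Contributions (O − E)²/E:
  (126 − 132.1160)²/132.1160 = 0.2831
  (149 − 142.8840)²/142.8840 = 0.2618
  (193 − 186.8840)²/186.8840 = 0.2002
  (196 − 202.1160)²/202.1160 = 0.1851
χ² = 0.2831 + 0.2618 + 0.2002 + 0.1851 = 0.930

0.930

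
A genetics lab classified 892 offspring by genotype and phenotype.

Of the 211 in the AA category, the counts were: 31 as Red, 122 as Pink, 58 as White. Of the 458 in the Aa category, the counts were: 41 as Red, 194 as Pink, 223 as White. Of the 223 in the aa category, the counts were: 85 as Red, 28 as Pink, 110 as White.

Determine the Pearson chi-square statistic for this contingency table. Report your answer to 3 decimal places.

Row totals: 211, 458, 223. Column totals: 157, 344, 391. Grand total N = 892.
Expected counts (row total × column total / N):
  AA, Red: 211×157/892 = 37.1379
  AA, Pink: 211×344/892 = 81.3722
  AA, White: 211×391/892 = 92.4899
  Aa, Red: 458×157/892 = 80.6121
  Aa, Pink: 458×344/892 = 176.6278
  Aa, White: 458×391/892 = 200.7601
  aa, Red: 223×157/892 = 39.2500
  aa, Pink: 223×344/892 = 86.0000
  aa, White: 223×391/892 = 97.7500
Contributions (O − E)²/E:
  (31 − 37.1379)²/37.1379 = 1.0144
  (122 − 81.3722)²/81.3722 = 20.2848
  (58 − 92.4899)²/92.4899 = 12.8614
  (41 − 80.6121)²/80.6121 = 19.4650
  (194 − 176.6278)²/176.6278 = 1.7086
  (223 − 200.7601)²/200.7601 = 2.4637
  (85 − 39.2500)²/39.2500 = 53.3264
  (28 − 86.0000)²/86.0000 = 39.1163
  (110 − 97.7500)²/97.7500 = 1.5352
χ² = 1.0144 + 20.2848 + 12.8614 + 19.4650 + 1.7086 + 2.4637 + 53.3264 + 39.1163 + 1.5352 = 151.776

151.776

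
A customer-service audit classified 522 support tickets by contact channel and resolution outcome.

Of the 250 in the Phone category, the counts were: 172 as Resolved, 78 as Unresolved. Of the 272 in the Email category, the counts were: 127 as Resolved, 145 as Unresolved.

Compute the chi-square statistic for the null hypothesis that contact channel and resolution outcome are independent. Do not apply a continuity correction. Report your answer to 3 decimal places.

Row totals: 250, 272. Column totals: 299, 223. Grand total N = 522.
Expected counts (row total × column total / N):
  Phone, Resolved: 250×299/522 = 143.1992
  Phone, Unresolved: 250×223/522 = 106.8008
  Email, Resolved: 272×299/522 = 155.8008
  Email, Unresolved: 272×223/522 = 116.1992
Contributions (O − E)²/E:
  (172 − 143.1992)²/143.1992 = 5.7925
  (78 − 106.8008)²/106.8008 = 7.7667
  (127 − 155.8008)²/155.8008 = 5.3240
  (145 − 116.1992)²/116.1992 = 7.1385
χ² = 5.7925 + 7.7667 + 5.3240 + 7.1385 = 26.022

26.022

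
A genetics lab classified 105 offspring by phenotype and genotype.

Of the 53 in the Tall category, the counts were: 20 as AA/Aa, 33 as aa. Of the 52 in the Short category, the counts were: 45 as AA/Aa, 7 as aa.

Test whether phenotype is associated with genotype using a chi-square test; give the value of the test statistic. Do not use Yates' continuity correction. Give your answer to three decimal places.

Row totals: 53, 52. Column totals: 65, 40. Grand total N = 105.
Expected counts (row total × column total / N):
  Tall, AA/Aa: 53×65/105 = 32.8095
  Tall, aa: 53×40/105 = 20.1905
  Short, AA/Aa: 52×65/105 = 32.1905
  Short, aa: 52×40/105 = 19.8095
Contributions (O − E)²/E:
  (20 − 32.8095)²/32.8095 = 5.0011
  (33 − 20.1905)²/20.1905 = 8.1268
  (45 − 32.1905)²/32.1905 = 5.0973
  (7 − 19.8095)²/19.8095 = 8.2831
χ² = 5.0011 + 8.1268 + 5.0973 + 8.2831 = 26.508

26.508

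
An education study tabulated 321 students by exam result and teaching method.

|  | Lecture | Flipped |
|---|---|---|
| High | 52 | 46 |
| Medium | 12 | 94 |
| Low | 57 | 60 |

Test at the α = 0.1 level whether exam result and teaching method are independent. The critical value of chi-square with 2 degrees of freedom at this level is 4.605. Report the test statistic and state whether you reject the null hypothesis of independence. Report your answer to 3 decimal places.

47.301; reject H₀

Row totals: 98, 106, 117. Column totals: 121, 200. Grand total N = 321.
Expected counts (row total × column total / N):
  High, Lecture: 98×121/321 = 36.9408
  High, Flipped: 98×200/321 = 61.0592
  Medium, Lecture: 106×121/321 = 39.9564
  Medium, Flipped: 106×200/321 = 66.0436
  Low, Lecture: 117×121/321 = 44.1028
  Low, Flipped: 117×200/321 = 72.8972
Contributions (O − E)²/E:
  (52 − 36.9408)²/36.9408 = 6.1390
  (46 − 61.0592)²/61.0592 = 3.7141
  (12 − 39.9564)²/39.9564 = 19.5603
  (94 − 66.0436)²/66.0436 = 11.8340
  (57 − 44.1028)²/44.1028 = 3.7716
  (60 − 72.8972)²/72.8972 = 2.2818
χ² = 6.1390 + 3.7141 + 19.5603 + 11.8340 + 3.7716 + 2.2818 = 47.301
df = (3−1)(2−1) = 2. Since 47.301 > 4.605, reject the null hypothesis of independence at α = 0.1.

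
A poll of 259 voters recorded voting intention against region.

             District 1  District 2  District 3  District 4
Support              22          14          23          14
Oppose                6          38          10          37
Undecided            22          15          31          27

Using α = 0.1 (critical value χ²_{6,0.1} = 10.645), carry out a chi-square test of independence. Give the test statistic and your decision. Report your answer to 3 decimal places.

43.720; reject H₀

Row totals: 73, 91, 95. Column totals: 50, 67, 64, 78. Grand total N = 259.
Expected counts (row total × column total / N):
  Support, District 1: 73×50/259 = 14.09266
  Support, District 2: 73×67/259 = 18.88417
  Support, District 3: 73×64/259 = 18.03861
  Support, District 4: 73×78/259 = 21.98456
  Oppose, District 1: 91×50/259 = 17.56757
  Oppose, District 2: 91×67/259 = 23.54054
  Oppose, District 3: 91×64/259 = 22.48649
  Oppose, District 4: 91×78/259 = 27.40541
  Undecided, District 1: 95×50/259 = 18.33977
  Undecided, District 2: 95×67/259 = 24.57529
  Undecided, District 3: 95×64/259 = 23.47490
  Undecided, District 4: 95×78/259 = 28.61004
Contributions (O − E)²/E:
  (22 − 14.09266)²/14.09266 = 4.4368
  (14 − 18.88417)²/18.88417 = 1.2632
  (23 − 18.03861)²/18.03861 = 1.3646
  (14 − 21.98456)²/21.98456 = 2.8999
  (6 − 17.56757)²/17.56757 = 7.6168
  (38 − 23.54054)²/23.54054 = 8.8815
  (10 − 22.48649)²/22.48649 = 6.9336
  (37 − 27.40541)²/27.40541 = 3.3591
  (22 − 18.33977)²/18.33977 = 0.7305
  (15 − 24.57529)²/24.57529 = 3.7308
  (31 − 23.47490)²/23.47490 = 2.4122
  (27 − 28.61004)²/28.61004 = 0.0906
χ² = 4.4368 + 1.2632 + 1.3646 + 2.8999 + 7.6168 + 8.8815 + 6.9336 + 3.3591 + 0.7305 + 3.7308 + 2.4122 + 0.0906 = 43.720
df = (3−1)(4−1) = 6. Since 43.720 > 10.645, reject the null hypothesis of independence at α = 0.1.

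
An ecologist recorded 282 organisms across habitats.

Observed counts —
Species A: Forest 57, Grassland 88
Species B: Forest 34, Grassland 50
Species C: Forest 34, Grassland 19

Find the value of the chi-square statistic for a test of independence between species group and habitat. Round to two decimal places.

10.42

Row totals: 145, 84, 53. Column totals: 125, 157. Grand total N = 282.
Expected counts (row total × column total / N):
  Species A, Forest: 145×125/282 = 64.273
  Species A, Grassland: 145×157/282 = 80.727
  Species B, Forest: 84×125/282 = 37.234
  Species B, Grassland: 84×157/282 = 46.766
  Species C, Forest: 53×125/282 = 23.493
  Species C, Grassland: 53×157/282 = 29.507
Contributions (O − E)²/E:
  (57 − 64.273)²/64.273 = 0.8230
  (88 − 80.727)²/80.727 = 0.6553
  (34 − 37.234)²/37.234 = 0.2809
  (50 − 46.766)²/46.766 = 0.2236
  (34 − 23.493)²/23.493 = 4.6991
  (19 − 29.507)²/29.507 = 3.7414
χ² = 0.8230 + 0.6553 + 0.2809 + 0.2236 + 4.6991 + 3.7414 = 10.42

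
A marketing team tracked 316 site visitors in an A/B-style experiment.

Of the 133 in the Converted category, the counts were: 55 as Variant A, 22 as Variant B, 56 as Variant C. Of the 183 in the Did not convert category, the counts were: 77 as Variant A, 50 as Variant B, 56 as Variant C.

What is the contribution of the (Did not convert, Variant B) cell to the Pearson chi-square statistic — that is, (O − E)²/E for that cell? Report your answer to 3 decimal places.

Row total (Did not convert) = 183; column total (Variant B) = 72; N = 316.
Expected count E = 183 × 72 / 316 = 41.6962.
Contribution = (O − E)²/E = (50 − 41.6962)² / 41.6962 = 1.654.

1.654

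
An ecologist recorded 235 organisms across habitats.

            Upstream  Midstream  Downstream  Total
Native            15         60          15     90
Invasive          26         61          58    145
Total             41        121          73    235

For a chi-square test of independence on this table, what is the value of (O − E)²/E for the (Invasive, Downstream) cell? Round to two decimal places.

3.73

Row total (Invasive) = 145; column total (Downstream) = 73; N = 235.
Expected count E = 145 × 73 / 235 = 45.043.
Contribution = (O − E)²/E = (58 − 45.043)² / 45.043 = 3.73.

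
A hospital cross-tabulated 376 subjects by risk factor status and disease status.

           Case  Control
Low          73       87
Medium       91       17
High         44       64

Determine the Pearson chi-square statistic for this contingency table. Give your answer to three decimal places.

51.965

Row totals: 160, 108, 108. Column totals: 208, 168. Grand total N = 376.
Expected counts (row total × column total / N):
  Low, Case: 160×208/376 = 88.5106
  Low, Control: 160×168/376 = 71.4894
  Medium, Case: 108×208/376 = 59.7447
  Medium, Control: 108×168/376 = 48.2553
  High, Case: 108×208/376 = 59.7447
  High, Control: 108×168/376 = 48.2553
Contributions (O − E)²/E:
  (73 − 88.5106)²/88.5106 = 2.7181
  (87 − 71.4894)²/71.4894 = 3.3652
  (91 − 59.7447)²/59.7447 = 16.3511
  (17 − 48.2553)²/48.2553 = 20.2443
  (44 − 59.7447)²/59.7447 = 4.1492
  (64 − 48.2553)²/48.2553 = 5.1372
χ² = 2.7181 + 3.3652 + 16.3511 + 20.2443 + 4.1492 + 5.1372 = 51.965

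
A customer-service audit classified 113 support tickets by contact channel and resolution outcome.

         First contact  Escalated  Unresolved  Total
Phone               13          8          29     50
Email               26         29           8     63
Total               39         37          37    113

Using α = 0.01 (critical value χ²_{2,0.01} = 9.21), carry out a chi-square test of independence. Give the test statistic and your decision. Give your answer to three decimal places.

27.033; reject H₀

Grand total N = 113.
Expected counts (row total × column total / N):
  Phone, First contact: 50×39/113 = 17.2566
  Phone, Escalated: 50×37/113 = 16.3717
  Phone, Unresolved: 50×37/113 = 16.3717
  Email, First contact: 63×39/113 = 21.7434
  Email, Escalated: 63×37/113 = 20.6283
  Email, Unresolved: 63×37/113 = 20.6283
Contributions (O − E)²/E:
  (13 − 17.2566)²/17.2566 = 1.0500
  (8 − 16.3717)²/16.3717 = 4.2809
  (29 − 16.3717)²/16.3717 = 9.7408
  (26 − 21.7434)²/21.7434 = 0.8333
  (29 − 20.6283)²/20.6283 = 3.3975
  (8 − 20.6283)²/20.6283 = 7.7308
χ² = 1.0500 + 4.2809 + 9.7408 + 0.8333 + 3.3975 + 7.7308 = 27.033
df = (2−1)(3−1) = 2. Since 27.033 > 9.21, reject the null hypothesis of independence at α = 0.01.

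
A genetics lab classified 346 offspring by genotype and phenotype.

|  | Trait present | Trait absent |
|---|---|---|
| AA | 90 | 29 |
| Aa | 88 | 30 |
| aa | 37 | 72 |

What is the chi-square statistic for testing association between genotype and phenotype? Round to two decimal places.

Row totals: 119, 118, 109. Column totals: 215, 131. Grand total N = 346.
Expected counts (row total × column total / N):
  AA, Trait present: 119×215/346 = 73.945
  AA, Trait absent: 119×131/346 = 45.055
  Aa, Trait present: 118×215/346 = 73.324
  Aa, Trait absent: 118×131/346 = 44.676
  aa, Trait present: 109×215/346 = 67.731
  aa, Trait absent: 109×131/346 = 41.269
Contributions (O − E)²/E:
  (90 − 73.945)²/73.945 = 3.4859
  (29 − 45.055)²/45.055 = 5.7211
  (88 − 73.324)²/73.324 = 2.9374
  (30 − 44.676)²/44.676 = 4.8210
  (37 − 67.731)²/67.731 = 13.9433
  (72 − 41.269)²/41.269 = 22.8839
χ² = 3.4859 + 5.7211 + 2.9374 + 4.8210 + 13.9433 + 22.8839 = 53.79

53.79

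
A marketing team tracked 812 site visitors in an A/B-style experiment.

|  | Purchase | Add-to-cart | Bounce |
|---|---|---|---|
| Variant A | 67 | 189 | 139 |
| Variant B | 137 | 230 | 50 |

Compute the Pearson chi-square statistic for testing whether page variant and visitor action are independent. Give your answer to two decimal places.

Row totals: 395, 417. Column totals: 204, 419, 189. Grand total N = 812.
Expected counts (row total × column total / N):
  Variant A, Purchase: 395×204/812 = 99.236
  Variant A, Add-to-cart: 395×419/812 = 203.824
  Variant A, Bounce: 395×189/812 = 91.940
  Variant B, Purchase: 417×204/812 = 104.764
  Variant B, Add-to-cart: 417×419/812 = 215.176
  Variant B, Bounce: 417×189/812 = 97.060
Contributions (O − E)²/E:
  (67 − 99.236)²/99.236 = 10.4716
  (189 − 203.824)²/203.824 = 1.0781
  (139 − 91.940)²/91.940 = 24.0879
  (137 − 104.764)²/104.764 = 9.9191
  (230 − 215.176)²/215.176 = 1.0213
  (50 − 97.060)²/97.060 = 22.8173
χ² = 10.4716 + 1.0781 + 24.0879 + 9.9191 + 1.0213 + 22.8173 = 69.40

69.40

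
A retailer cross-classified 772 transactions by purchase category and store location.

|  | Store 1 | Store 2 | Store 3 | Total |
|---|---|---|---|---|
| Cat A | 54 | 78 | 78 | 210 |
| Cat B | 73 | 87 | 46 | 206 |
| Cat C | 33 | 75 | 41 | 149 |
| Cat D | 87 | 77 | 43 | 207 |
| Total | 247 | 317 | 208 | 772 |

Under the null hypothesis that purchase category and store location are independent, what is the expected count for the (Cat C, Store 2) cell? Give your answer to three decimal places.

61.183

Row total (Cat C) = 149; column total (Store 2) = 317; grand total N = 772.
Expected count = (row total × column total) / N = 149 × 317 / 772 = 61.183.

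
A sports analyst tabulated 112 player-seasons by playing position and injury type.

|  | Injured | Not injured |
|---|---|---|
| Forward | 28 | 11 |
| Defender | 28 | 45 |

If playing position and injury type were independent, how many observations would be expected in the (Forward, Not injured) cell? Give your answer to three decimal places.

19.500

Row total (Forward) = 39; column total (Not injured) = 56; grand total N = 112.
Expected count = (row total × column total) / N = 39 × 56 / 112 = 19.500.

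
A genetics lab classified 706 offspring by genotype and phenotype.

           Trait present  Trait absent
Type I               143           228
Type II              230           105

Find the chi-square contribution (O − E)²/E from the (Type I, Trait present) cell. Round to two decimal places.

Row total (Type I) = 371; column total (Trait present) = 373; N = 706.
Expected count E = 371 × 373 / 706 = 196.010.
Contribution = (O − E)²/E = (143 − 196.010)² / 196.010 = 14.34.

14.34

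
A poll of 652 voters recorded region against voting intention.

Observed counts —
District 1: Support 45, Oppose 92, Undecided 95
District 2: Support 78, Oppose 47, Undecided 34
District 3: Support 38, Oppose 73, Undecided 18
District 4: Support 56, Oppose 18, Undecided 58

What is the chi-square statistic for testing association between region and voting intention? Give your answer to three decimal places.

96.967

Row totals: 232, 159, 129, 132. Column totals: 217, 230, 205. Grand total N = 652.
Expected counts (row total × column total / N):
  District 1, Support: 232×217/652 = 77.214724
  District 1, Oppose: 232×230/652 = 81.840491
  District 1, Undecided: 232×205/652 = 72.944785
  District 2, Support: 159×217/652 = 52.918712
  District 2, Oppose: 159×230/652 = 56.088957
  District 2, Undecided: 159×205/652 = 49.992331
  District 3, Support: 129×217/652 = 42.934049
  District 3, Oppose: 129×230/652 = 45.506135
  District 3, Undecided: 129×205/652 = 40.559816
  District 4, Support: 132×217/652 = 43.932515
  District 4, Oppose: 132×230/652 = 46.564417
  District 4, Undecided: 132×205/652 = 41.503067
Contributions (O − E)²/E:
  (45 − 77.214724)²/77.214724 = 13.4403
  (92 − 81.840491)²/81.840491 = 1.2612
  (95 − 72.944785)²/72.944785 = 6.6685
  (78 − 52.918712)²/52.918712 = 11.8875
  (47 − 56.088957)²/56.088957 = 1.4728
  (34 − 49.992331)²/49.992331 = 5.1159
  (38 − 42.934049)²/42.934049 = 0.5670
  (73 − 45.506135)²/45.506135 = 16.6112
  (18 − 40.559816)²/40.559816 = 12.5480
  (56 − 43.932515)²/43.932515 = 3.3147
  (18 − 46.564417)²/46.564417 = 17.5225
  (58 − 41.503067)²/41.503067 = 6.5573
χ² = 13.4403 + 1.2612 + 6.6685 + 11.8875 + 1.4728 + 5.1159 + 0.5670 + 16.6112 + 12.5480 + 3.3147 + 17.5225 + 6.5573 = 96.967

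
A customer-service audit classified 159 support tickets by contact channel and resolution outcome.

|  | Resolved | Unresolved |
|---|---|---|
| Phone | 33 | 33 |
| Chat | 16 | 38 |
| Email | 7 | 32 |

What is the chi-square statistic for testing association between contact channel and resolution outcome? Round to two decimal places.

Row totals: 66, 54, 39. Column totals: 56, 103. Grand total N = 159.
Expected counts (row total × column total / N):
  Phone, Resolved: 66×56/159 = 23.245
  Phone, Unresolved: 66×103/159 = 42.755
  Chat, Resolved: 54×56/159 = 19.019
  Chat, Unresolved: 54×103/159 = 34.981
  Email, Resolved: 39×56/159 = 13.736
  Email, Unresolved: 39×103/159 = 25.264
Contributions (O − E)²/E:
  (33 − 23.245)²/23.245 = 4.0938
  (33 − 42.755)²/42.755 = 2.2257
  (16 − 19.019)²/19.019 = 0.4792
  (38 − 34.981)²/34.981 = 0.2606
  (7 − 13.736)²/13.736 = 3.3033
  (32 − 25.264)²/25.264 = 1.7960
χ² = 4.0938 + 2.2257 + 0.4792 + 0.2606 + 3.3033 + 1.7960 = 12.16

12.16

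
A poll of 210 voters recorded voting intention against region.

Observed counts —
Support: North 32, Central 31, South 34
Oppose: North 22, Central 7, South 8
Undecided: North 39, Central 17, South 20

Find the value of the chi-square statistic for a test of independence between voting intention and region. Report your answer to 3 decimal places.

Row totals: 97, 37, 76. Column totals: 93, 55, 62. Grand total N = 210.
Expected counts (row total × column total / N):
  Support, North: 97×93/210 = 42.9571
  Support, Central: 97×55/210 = 25.4048
  Support, South: 97×62/210 = 28.6381
  Oppose, North: 37×93/210 = 16.3857
  Oppose, Central: 37×55/210 = 9.6905
  Oppose, South: 37×62/210 = 10.9238
  Undecided, North: 76×93/210 = 33.6571
  Undecided, Central: 76×55/210 = 19.9048
  Undecided, South: 76×62/210 = 22.4381
Contributions (O − E)²/E:
  (32 − 42.9571)²/42.9571 = 2.7948
  (31 − 25.4048)²/25.4048 = 1.2323
  (34 − 28.6381)²/28.6381 = 1.0039
  (22 − 16.3857)²/16.3857 = 1.9237
  (7 − 9.6905)²/9.6905 = 0.7470
  (8 − 10.9238)²/10.9238 = 0.7826
  (39 − 33.6571)²/33.6571 = 0.8482
  (17 − 19.9048)²/19.9048 = 0.4239
  (20 − 22.4381)²/22.4381 = 0.2649
χ² = 2.7948 + 1.2323 + 1.0039 + 1.9237 + 0.7470 + 0.7826 + 0.8482 + 0.4239 + 0.2649 = 10.021

10.021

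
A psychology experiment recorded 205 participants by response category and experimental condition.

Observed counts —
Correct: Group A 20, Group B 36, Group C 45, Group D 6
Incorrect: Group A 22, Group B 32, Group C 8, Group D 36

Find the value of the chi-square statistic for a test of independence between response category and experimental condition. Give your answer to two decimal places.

47.29

Row totals: 107, 98. Column totals: 42, 68, 53, 42. Grand total N = 205.
Expected counts (row total × column total / N):
  Correct, Group A: 107×42/205 = 21.9220
  Correct, Group B: 107×68/205 = 35.4927
  Correct, Group C: 107×53/205 = 27.6634
  Correct, Group D: 107×42/205 = 21.9220
  Incorrect, Group A: 98×42/205 = 20.0780
  Incorrect, Group B: 98×68/205 = 32.5073
  Incorrect, Group C: 98×53/205 = 25.3366
  Incorrect, Group D: 98×42/205 = 20.0780
Contributions (O − E)²/E:
  (20 − 21.9220)²/21.9220 = 0.1685
  (36 − 35.4927)²/35.4927 = 0.0073
  (45 − 27.6634)²/27.6634 = 10.8648
  (6 − 21.9220)²/21.9220 = 11.5642
  (22 − 20.0780)²/20.0780 = 0.1840
  (32 − 32.5073)²/32.5073 = 0.0079
  (8 − 25.3366)²/25.3366 = 11.8626
  (36 − 20.0780)²/20.0780 = 12.6263
χ² = 0.1685 + 0.0073 + 10.8648 + 11.5642 + 0.1840 + 0.0079 + 11.8626 + 12.6263 = 47.29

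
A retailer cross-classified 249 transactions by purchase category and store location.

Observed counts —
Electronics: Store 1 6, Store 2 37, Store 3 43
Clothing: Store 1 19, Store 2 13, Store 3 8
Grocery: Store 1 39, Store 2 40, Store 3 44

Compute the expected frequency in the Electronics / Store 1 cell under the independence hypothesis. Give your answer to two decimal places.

22.10

Row total (Electronics) = 86; column total (Store 1) = 64; grand total N = 249.
Expected count = (row total × column total) / N = 86 × 64 / 249 = 22.10.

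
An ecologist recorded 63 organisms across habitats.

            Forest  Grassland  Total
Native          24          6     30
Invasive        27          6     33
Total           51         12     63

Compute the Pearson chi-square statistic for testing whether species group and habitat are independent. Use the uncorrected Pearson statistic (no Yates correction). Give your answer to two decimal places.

0.03

Grand total N = 63.
Expected counts (row total × column total / N):
  Native, Forest: 30×51/63 = 24.286
  Native, Grassland: 30×12/63 = 5.714
  Invasive, Forest: 33×51/63 = 26.714
  Invasive, Grassland: 33×12/63 = 6.286
Contributions (O − E)²/E:
  (24 − 24.286)²/24.286 = 0.0034
  (6 − 5.714)²/5.714 = 0.0143
  (27 − 26.714)²/26.714 = 0.0031
  (6 − 6.286)²/6.286 = 0.0130
χ² = 0.0034 + 0.0143 + 0.0031 + 0.0130 = 0.03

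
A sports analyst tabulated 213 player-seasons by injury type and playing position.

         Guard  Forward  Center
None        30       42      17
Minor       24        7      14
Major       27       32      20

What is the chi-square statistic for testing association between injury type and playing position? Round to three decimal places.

13.485

Row totals: 89, 45, 79. Column totals: 81, 81, 51. Grand total N = 213.
Expected counts (row total × column total / N):
  None, Guard: 89×81/213 = 33.84507
  None, Forward: 89×81/213 = 33.84507
  None, Center: 89×51/213 = 21.30986
  Minor, Guard: 45×81/213 = 17.11268
  Minor, Forward: 45×81/213 = 17.11268
  Minor, Center: 45×51/213 = 10.77465
  Major, Guard: 79×81/213 = 30.04225
  Major, Forward: 79×81/213 = 30.04225
  Major, Center: 79×51/213 = 18.91549
Contributions (O − E)²/E:
  (30 − 33.84507)²/33.84507 = 0.4368
  (42 − 33.84507)²/33.84507 = 1.9649
  (17 − 21.30986)²/21.30986 = 0.8717
  (24 − 17.11268)²/17.11268 = 2.7719
  (7 − 17.11268)²/17.11268 = 5.9761
  (14 − 10.77465)²/10.77465 = 0.9655
  (27 − 30.04225)²/30.04225 = 0.3081
  (32 − 30.04225)²/30.04225 = 0.1276
  (20 − 18.91549)²/18.91549 = 0.0622
χ² = 0.4368 + 1.9649 + 0.8717 + 2.7719 + 5.9761 + 0.9655 + 0.3081 + 0.1276 + 0.0622 = 13.485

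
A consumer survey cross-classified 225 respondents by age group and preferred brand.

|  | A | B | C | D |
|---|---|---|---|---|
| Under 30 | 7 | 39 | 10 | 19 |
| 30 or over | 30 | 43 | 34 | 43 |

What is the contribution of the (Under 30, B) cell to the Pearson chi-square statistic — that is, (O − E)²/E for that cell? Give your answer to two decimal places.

Row total (Under 30) = 75; column total (B) = 82; N = 225.
Expected count E = 75 × 82 / 225 = 27.3333.
Contribution = (O − E)²/E = (39 − 27.3333)² / 27.3333 = 4.98.

4.98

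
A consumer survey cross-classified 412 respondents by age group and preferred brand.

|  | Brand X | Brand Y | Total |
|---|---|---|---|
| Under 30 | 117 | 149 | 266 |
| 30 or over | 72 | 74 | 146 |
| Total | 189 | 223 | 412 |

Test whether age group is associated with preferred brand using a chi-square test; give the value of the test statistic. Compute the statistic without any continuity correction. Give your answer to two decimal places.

Grand total N = 412.
Expected counts (row total × column total / N):
  Under 30, Brand X: 266×189/412 = 122.024
  Under 30, Brand Y: 266×223/412 = 143.976
  30 or over, Brand X: 146×189/412 = 66.976
  30 or over, Brand Y: 146×223/412 = 79.024
Contributions (O − E)²/E:
  (117 − 122.024)²/122.024 = 0.2068
  (149 − 143.976)²/143.976 = 0.1753
  (72 − 66.976)²/66.976 = 0.3769
  (74 − 79.024)²/79.024 = 0.3194
χ² = 0.2068 + 0.1753 + 0.3769 + 0.3194 = 1.08

1.08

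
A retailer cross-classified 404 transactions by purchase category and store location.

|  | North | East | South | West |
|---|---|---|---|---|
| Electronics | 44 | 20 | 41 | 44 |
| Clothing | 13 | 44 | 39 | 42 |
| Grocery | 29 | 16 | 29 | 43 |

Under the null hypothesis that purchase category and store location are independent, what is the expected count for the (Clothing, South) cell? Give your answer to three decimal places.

Row total (Clothing) = 138; column total (South) = 109; grand total N = 404.
Expected count = (row total × column total) / N = 138 × 109 / 404 = 37.233.

37.233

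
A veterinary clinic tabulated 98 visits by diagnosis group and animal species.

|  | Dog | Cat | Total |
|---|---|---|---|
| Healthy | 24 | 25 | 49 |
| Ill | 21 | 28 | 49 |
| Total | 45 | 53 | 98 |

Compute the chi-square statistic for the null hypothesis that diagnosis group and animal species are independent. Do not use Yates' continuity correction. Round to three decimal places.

0.370

Grand total N = 98.
Expected counts (row total × column total / N):
  Healthy, Dog: 49×45/98 = 22.5000
  Healthy, Cat: 49×53/98 = 26.5000
  Ill, Dog: 49×45/98 = 22.5000
  Ill, Cat: 49×53/98 = 26.5000
Contributions (O − E)²/E:
  (24 − 22.5000)²/22.5000 = 0.1000
  (25 − 26.5000)²/26.5000 = 0.0849
  (21 − 22.5000)²/22.5000 = 0.1000
  (28 − 26.5000)²/26.5000 = 0.0849
χ² = 0.1000 + 0.0849 + 0.1000 + 0.0849 = 0.370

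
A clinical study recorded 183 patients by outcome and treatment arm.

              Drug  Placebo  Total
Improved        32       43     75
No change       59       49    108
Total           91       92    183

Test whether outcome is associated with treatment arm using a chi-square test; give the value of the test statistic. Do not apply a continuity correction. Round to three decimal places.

Grand total N = 183.
Expected counts (row total × column total / N):
  Improved, Drug: 75×91/183 = 37.2951
  Improved, Placebo: 75×92/183 = 37.7049
  No change, Drug: 108×91/183 = 53.7049
  No change, Placebo: 108×92/183 = 54.2951
Contributions (O − E)²/E:
  (32 − 37.2951)²/37.2951 = 0.7518
  (43 − 37.7049)²/37.7049 = 0.7436
  (59 − 53.7049)²/53.7049 = 0.5221
  (49 − 54.2951)²/54.2951 = 0.5164
χ² = 0.7518 + 0.7436 + 0.5221 + 0.5164 = 2.534

2.534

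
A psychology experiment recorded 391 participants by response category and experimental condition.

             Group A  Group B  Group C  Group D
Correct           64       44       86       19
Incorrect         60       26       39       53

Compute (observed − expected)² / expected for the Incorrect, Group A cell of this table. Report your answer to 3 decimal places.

Row total (Incorrect) = 178; column total (Group A) = 124; N = 391.
Expected count E = 178 × 124 / 391 = 56.4501.
Contribution = (O − E)²/E = (60 − 56.4501)² / 56.4501 = 0.223.

0.223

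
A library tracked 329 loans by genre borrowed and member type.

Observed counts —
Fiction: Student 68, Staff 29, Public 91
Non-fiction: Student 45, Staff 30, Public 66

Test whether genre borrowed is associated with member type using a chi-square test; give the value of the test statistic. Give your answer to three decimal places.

Row totals: 188, 141. Column totals: 113, 59, 157. Grand total N = 329.
Expected counts (row total × column total / N):
  Fiction, Student: 188×113/329 = 64.5714
  Fiction, Staff: 188×59/329 = 33.7143
  Fiction, Public: 188×157/329 = 89.7143
  Non-fiction, Student: 141×113/329 = 48.4286
  Non-fiction, Staff: 141×59/329 = 25.2857
  Non-fiction, Public: 141×157/329 = 67.2857
Contributions (O − E)²/E:
  (68 − 64.5714)²/64.5714 = 0.1821
  (29 − 33.7143)²/33.7143 = 0.6592
  (91 − 89.7143)²/89.7143 = 0.0184
  (45 − 48.4286)²/48.4286 = 0.2427
  (30 − 25.2857)²/25.2857 = 0.8789
  (66 − 67.2857)²/67.2857 = 0.0246
χ² = 0.1821 + 0.6592 + 0.0184 + 0.2427 + 0.8789 + 0.0246 = 2.006

2.006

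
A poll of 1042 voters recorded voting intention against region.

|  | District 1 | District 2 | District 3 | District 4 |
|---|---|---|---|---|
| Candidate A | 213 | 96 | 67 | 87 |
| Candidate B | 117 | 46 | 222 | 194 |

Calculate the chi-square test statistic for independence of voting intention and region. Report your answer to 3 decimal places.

Row totals: 463, 579. Column totals: 330, 142, 289, 281. Grand total N = 1042.
Expected counts (row total × column total / N):
  Candidate A, District 1: 463×330/1042 = 146.63148
  Candidate A, District 2: 463×142/1042 = 63.09597
  Candidate A, District 3: 463×289/1042 = 128.41363
  Candidate A, District 4: 463×281/1042 = 124.85893
  Candidate B, District 1: 579×330/1042 = 183.36852
  Candidate B, District 2: 579×142/1042 = 78.90403
  Candidate B, District 3: 579×289/1042 = 160.58637
  Candidate B, District 4: 579×281/1042 = 156.14107
Contributions (O − E)²/E:
  (213 − 146.63148)²/146.63148 = 30.0398
  (96 − 63.09597)²/63.09597 = 17.1592
  (67 − 128.41363)²/128.41363 = 29.3710
  (87 − 124.85893)²/124.85893 = 11.4793
  (117 − 183.36852)²/183.36852 = 24.0215
  (46 − 78.90403)²/78.90403 = 13.7214
  (222 − 160.58637)²/160.58637 = 23.4866
  (194 − 156.14107)²/156.14107 = 9.1795
χ² = 30.0398 + 17.1592 + 29.3710 + 11.4793 + 24.0215 + 13.7214 + 23.4866 + 9.1795 = 158.458

158.458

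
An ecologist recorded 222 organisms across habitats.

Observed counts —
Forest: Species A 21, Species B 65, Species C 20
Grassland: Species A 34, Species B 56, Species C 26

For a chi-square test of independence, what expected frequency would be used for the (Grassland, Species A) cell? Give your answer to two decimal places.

28.74

Row total (Grassland) = 116; column total (Species A) = 55; grand total N = 222.
Expected count = (row total × column total) / N = 116 × 55 / 222 = 28.74.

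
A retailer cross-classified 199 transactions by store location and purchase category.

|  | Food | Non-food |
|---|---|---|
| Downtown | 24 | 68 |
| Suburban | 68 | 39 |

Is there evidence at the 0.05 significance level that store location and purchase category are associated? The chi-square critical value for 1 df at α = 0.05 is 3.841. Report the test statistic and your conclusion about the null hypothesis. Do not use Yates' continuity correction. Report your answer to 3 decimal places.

27.931; reject H₀

Row totals: 92, 107. Column totals: 92, 107. Grand total N = 199.
Expected counts (row total × column total / N):
  Downtown, Food: 92×92/199 = 42.5327
  Downtown, Non-food: 92×107/199 = 49.4673
  Suburban, Food: 107×92/199 = 49.4673
  Suburban, Non-food: 107×107/199 = 57.5327
Contributions (O − E)²/E:
  (24 − 42.5327)²/42.5327 = 8.0752
  (68 − 49.4673)²/49.4673 = 6.9432
  (68 − 49.4673)²/49.4673 = 6.9432
  (39 − 57.5327)²/57.5327 = 5.9698
χ² = 8.0752 + 6.9432 + 6.9432 + 5.9698 = 27.931
df = (2−1)(2−1) = 1. Since 27.931 > 3.841, reject the null hypothesis of independence at α = 0.05.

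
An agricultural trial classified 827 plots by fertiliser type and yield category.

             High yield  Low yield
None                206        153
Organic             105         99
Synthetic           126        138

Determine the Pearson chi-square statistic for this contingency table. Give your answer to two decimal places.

5.89

Row totals: 359, 204, 264. Column totals: 437, 390. Grand total N = 827.
Expected counts (row total × column total / N):
  None, High yield: 359×437/827 = 189.701
  None, Low yield: 359×390/827 = 169.299
  Organic, High yield: 204×437/827 = 107.797
  Organic, Low yield: 204×390/827 = 96.203
  Synthetic, High yield: 264×437/827 = 139.502
  Synthetic, Low yield: 264×390/827 = 124.498
Contributions (O − E)²/E:
  (206 − 189.701)²/189.701 = 1.4004
  (153 − 169.299)²/169.299 = 1.5692
  (105 − 107.797)²/107.797 = 0.0726
  (99 − 96.203)²/96.203 = 0.0813
  (126 − 139.502)²/139.502 = 1.3068
  (138 − 124.498)²/124.498 = 1.4643
χ² = 1.4004 + 1.5692 + 0.0726 + 0.0813 + 1.3068 + 1.4643 = 5.89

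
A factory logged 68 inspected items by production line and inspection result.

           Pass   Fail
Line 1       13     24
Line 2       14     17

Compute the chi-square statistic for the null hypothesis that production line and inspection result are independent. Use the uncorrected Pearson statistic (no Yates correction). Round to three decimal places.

Row totals: 37, 31. Column totals: 27, 41. Grand total N = 68.
Expected counts (row total × column total / N):
  Line 1, Pass: 37×27/68 = 14.6912
  Line 1, Fail: 37×41/68 = 22.3088
  Line 2, Pass: 31×27/68 = 12.3088
  Line 2, Fail: 31×41/68 = 18.6912
Contributions (O − E)²/E:
  (13 − 14.6912)²/14.6912 = 0.1947
  (24 − 22.3088)²/22.3088 = 0.1282
  (14 − 12.3088)²/12.3088 = 0.2324
  (17 − 18.6912)²/18.6912 = 0.1530
χ² = 0.1947 + 0.1282 + 0.2324 + 0.1530 = 0.708

0.708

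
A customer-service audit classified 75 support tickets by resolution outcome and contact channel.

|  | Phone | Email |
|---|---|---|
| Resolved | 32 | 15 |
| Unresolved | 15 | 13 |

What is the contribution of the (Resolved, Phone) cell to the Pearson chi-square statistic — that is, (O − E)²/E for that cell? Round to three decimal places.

0.220

Row total (Resolved) = 47; column total (Phone) = 47; N = 75.
Expected count E = 47 × 47 / 75 = 29.4533.
Contribution = (O − E)²/E = (32 − 29.4533)² / 29.4533 = 0.220.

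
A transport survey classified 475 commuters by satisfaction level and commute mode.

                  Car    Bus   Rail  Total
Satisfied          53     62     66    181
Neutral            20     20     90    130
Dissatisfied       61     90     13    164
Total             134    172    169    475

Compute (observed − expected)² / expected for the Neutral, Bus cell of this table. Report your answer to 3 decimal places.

15.571

Row total (Neutral) = 130; column total (Bus) = 172; N = 475.
Expected count E = 130 × 172 / 475 = 47.0737.
Contribution = (O − E)²/E = (20 − 47.0737)² / 47.0737 = 15.571.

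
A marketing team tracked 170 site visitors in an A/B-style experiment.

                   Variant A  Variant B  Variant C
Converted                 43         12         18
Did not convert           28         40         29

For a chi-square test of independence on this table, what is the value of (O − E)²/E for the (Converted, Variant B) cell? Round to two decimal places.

Row total (Converted) = 73; column total (Variant B) = 52; N = 170.
Expected count E = 73 × 52 / 170 = 22.329.
Contribution = (O − E)²/E = (12 − 22.329)² / 22.329 = 4.78.

4.78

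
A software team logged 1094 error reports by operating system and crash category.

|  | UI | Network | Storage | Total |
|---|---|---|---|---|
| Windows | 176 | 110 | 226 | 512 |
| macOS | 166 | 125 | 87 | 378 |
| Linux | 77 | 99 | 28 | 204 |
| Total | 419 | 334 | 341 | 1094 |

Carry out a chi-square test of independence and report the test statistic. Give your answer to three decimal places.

96.970

Grand total N = 1094.
Expected counts (row total × column total / N):
  Windows, UI: 512×419/1094 = 196.09506
  Windows, Network: 512×334/1094 = 156.31444
  Windows, Storage: 512×341/1094 = 159.59049
  macOS, UI: 378×419/1094 = 144.77331
  macOS, Network: 378×334/1094 = 115.40402
  macOS, Storage: 378×341/1094 = 117.82267
  Linux, UI: 204×419/1094 = 78.13163
  Linux, Network: 204×334/1094 = 62.28154
  Linux, Storage: 204×341/1094 = 63.58684
Contributions (O − E)²/E:
  (176 − 196.09506)²/196.09506 = 2.0593
  (110 − 156.31444)²/156.31444 = 13.7225
  (226 − 159.59049)²/159.59049 = 27.6346
  (166 − 144.77331)²/144.77331 = 3.1123
  (125 − 115.40402)²/115.40402 = 0.7979
  (87 − 117.82267)²/117.82267 = 8.0633
  (77 − 78.13163)²/78.13163 = 0.0164
  (99 − 62.28154)²/62.28154 = 21.6476
  (28 − 63.58684)²/63.58684 = 19.9164
χ² = 2.0593 + 13.7225 + 27.6346 + 3.1123 + 0.7979 + 8.0633 + 0.0164 + 21.6476 + 19.9164 = 96.970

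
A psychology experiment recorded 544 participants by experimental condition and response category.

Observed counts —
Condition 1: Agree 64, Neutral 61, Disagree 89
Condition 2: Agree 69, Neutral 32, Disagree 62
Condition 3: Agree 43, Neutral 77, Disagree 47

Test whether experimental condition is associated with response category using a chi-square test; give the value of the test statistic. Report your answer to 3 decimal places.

31.848

Row totals: 214, 163, 167. Column totals: 176, 170, 198. Grand total N = 544.
Expected counts (row total × column total / N):
  Condition 1, Agree: 214×176/544 = 69.2353
  Condition 1, Neutral: 214×170/544 = 66.8750
  Condition 1, Disagree: 214×198/544 = 77.8897
  Condition 2, Agree: 163×176/544 = 52.7353
  Condition 2, Neutral: 163×170/544 = 50.9375
  Condition 2, Disagree: 163×198/544 = 59.3272
  Condition 3, Agree: 167×176/544 = 54.0294
  Condition 3, Neutral: 167×170/544 = 52.1875
  Condition 3, Disagree: 167×198/544 = 60.7831
Contributions (O − E)²/E:
  (64 − 69.2353)²/69.2353 = 0.3959
  (61 − 66.8750)²/66.8750 = 0.5161
  (89 − 77.8897)²/77.8897 = 1.5848
  (69 − 52.7353)²/52.7353 = 5.0164
  (32 − 50.9375)²/50.9375 = 7.0406
  (62 − 59.3272)²/59.3272 = 0.1204
  (43 − 54.0294)²/54.0294 = 2.2515
  (77 − 52.1875)²/52.1875 = 11.7971
  (47 − 60.7831)²/60.7831 = 3.1254
χ² = 0.3959 + 0.5161 + 1.5848 + 5.0164 + 7.0406 + 0.1204 + 2.2515 + 11.7971 + 3.1254 = 31.848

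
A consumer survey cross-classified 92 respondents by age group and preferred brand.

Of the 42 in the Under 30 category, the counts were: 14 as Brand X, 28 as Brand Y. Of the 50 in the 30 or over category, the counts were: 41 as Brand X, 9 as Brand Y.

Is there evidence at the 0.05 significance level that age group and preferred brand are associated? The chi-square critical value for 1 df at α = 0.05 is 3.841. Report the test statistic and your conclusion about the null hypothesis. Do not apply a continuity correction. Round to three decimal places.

22.486; reject H₀

Row totals: 42, 50. Column totals: 55, 37. Grand total N = 92.
Expected counts (row total × column total / N):
  Under 30, Brand X: 42×55/92 = 25.1087
  Under 30, Brand Y: 42×37/92 = 16.8913
  30 or over, Brand X: 50×55/92 = 29.8913
  30 or over, Brand Y: 50×37/92 = 20.1087
Contributions (O − E)²/E:
  (14 − 25.1087)²/25.1087 = 4.9148
  (28 − 16.8913)²/16.8913 = 7.3057
  (41 − 29.8913)²/29.8913 = 4.1284
  (9 − 20.1087)²/20.1087 = 6.1368
χ² = 4.9148 + 7.3057 + 4.1284 + 6.1368 = 22.486
df = (2−1)(2−1) = 1. Since 22.486 > 3.841, reject the null hypothesis of independence at α = 0.05.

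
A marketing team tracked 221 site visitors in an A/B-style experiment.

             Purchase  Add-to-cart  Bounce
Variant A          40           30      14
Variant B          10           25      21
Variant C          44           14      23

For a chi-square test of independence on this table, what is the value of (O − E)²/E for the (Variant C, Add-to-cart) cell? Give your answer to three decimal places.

Row total (Variant C) = 81; column total (Add-to-cart) = 69; N = 221.
Expected count E = 81 × 69 / 221 = 25.2896.
Contribution = (O − E)²/E = (14 − 25.2896)² / 25.2896 = 5.040.

5.040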